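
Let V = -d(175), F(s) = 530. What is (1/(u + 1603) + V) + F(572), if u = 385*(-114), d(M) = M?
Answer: 15011884/42287 ≈ 355.00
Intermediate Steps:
u = -43890
V = -175 (V = -1*175 = -175)
(1/(u + 1603) + V) + F(572) = (1/(-43890 + 1603) - 175) + 530 = (1/(-42287) - 175) + 530 = (-1/42287 - 175) + 530 = -7400226/42287 + 530 = 15011884/42287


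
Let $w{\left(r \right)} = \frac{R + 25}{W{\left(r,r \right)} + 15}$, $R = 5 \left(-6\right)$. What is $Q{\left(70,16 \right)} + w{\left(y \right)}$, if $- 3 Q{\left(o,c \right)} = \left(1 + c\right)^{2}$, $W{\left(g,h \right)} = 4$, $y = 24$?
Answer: $- \frac{5506}{57} \approx -96.596$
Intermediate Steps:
$R = -30$
$Q{\left(o,c \right)} = - \frac{\left(1 + c\right)^{2}}{3}$
$w{\left(r \right)} = - \frac{5}{19}$ ($w{\left(r \right)} = \frac{-30 + 25}{4 + 15} = - \frac{5}{19}$)
$Q{\left(70,16 \right)} + w{\left(y \right)} = - \frac{\left(1 + 16\right)^{2}}{3} - \frac{5}{19} = - \frac{17^{2}}{3} - \frac{5}{19} = \left(- \frac{1}{3}\right) 289 - \frac{5}{19} = - \frac{289}{3} - \frac{5}{19} = - \frac{5506}{57}$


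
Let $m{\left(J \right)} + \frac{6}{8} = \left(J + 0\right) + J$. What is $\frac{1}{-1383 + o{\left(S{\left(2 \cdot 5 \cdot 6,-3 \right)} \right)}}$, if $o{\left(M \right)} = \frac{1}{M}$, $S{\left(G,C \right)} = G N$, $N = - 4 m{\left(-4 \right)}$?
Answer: $- \frac{2100}{2904299} \approx -0.00072307$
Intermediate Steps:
$m{\left(J \right)} = - \frac{3}{4} + 2 J$ ($m{\left(J \right)} = - \frac{3}{4} + \left(\left(J + 0\right) + J\right) = - \frac{3}{4} + \left(J + J\right) = - \frac{3}{4} + 2 J$)
$N = 35$ ($N = - 4 \left(- \frac{3}{4} + 2 \left(-4\right)\right) = - 4 \left(- \frac{3}{4} - 8\right) = \left(-4\right) \left(- \frac{35}{4}\right) = 35$)
$S{\left(G,C \right)} = 35 G$ ($S{\left(G,C \right)} = G 35 = 35 G$)
$\frac{1}{-1383 + o{\left(S{\left(2 \cdot 5 \cdot 6,-3 \right)} \right)}} = \frac{1}{-1383 + \frac{1}{35 \cdot 2 \cdot 5 \cdot 6}} = \frac{1}{-1383 + \frac{1}{35 \cdot 10 \cdot 6}} = \frac{1}{-1383 + \frac{1}{35 \cdot 60}} = \frac{1}{-1383 + \frac{1}{2100}} = \frac{1}{- \frac{2904299}{2100}} = - \frac{2100}{2904299}$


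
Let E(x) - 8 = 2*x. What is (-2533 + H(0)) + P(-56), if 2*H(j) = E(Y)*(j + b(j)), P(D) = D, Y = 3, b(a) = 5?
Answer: -2554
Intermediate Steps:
E(x) = 8 + 2*x
H(j) = 35 + 7*j (H(j) = ((8 + 2*3)*(j + 5))/2 = ((8 + 6)*(5 + j))/2 = (14*(5 + j))/2 = (70 + 14*j)/2 = 35 + 7*j)
(-2533 + H(0)) + P(-56) = (-2533 + (35 + 7*0)) - 56 = (-2533 + (35 + 0)) - 56 = (-2533 + 35) - 56 = -2498 - 56 = -2554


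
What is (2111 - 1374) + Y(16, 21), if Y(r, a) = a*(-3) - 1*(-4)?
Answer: 678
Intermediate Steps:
Y(r, a) = 4 - 3*a (Y(r, a) = -3*a + 4 = 4 - 3*a)
(2111 - 1374) + Y(16, 21) = (2111 - 1374) + (4 - 3*21) = 737 + (4 - 63) = 737 - 59 = 678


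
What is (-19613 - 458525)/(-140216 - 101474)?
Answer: 239069/120845 ≈ 1.9783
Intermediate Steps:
(-19613 - 458525)/(-140216 - 101474) = -478138/(-241690) = -478138*(-1/241690) = 239069/120845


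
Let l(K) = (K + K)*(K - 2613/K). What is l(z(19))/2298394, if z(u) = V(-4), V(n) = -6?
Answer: -2577/1149197 ≈ -0.0022424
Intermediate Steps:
z(u) = -6
l(K) = 2*K*(K - 2613/K) (l(K) = (2*K)*(K - 2613/K) = 2*K*(K - 2613/K))
l(z(19))/2298394 = (-5226 + 2*(-6)²)/2298394 = (-5226 + 2*36)*(1/2298394) = (-5226 + 72)*(1/2298394) = -5154*1/2298394 = -2577/1149197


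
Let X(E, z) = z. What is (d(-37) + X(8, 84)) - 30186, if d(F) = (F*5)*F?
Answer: -23257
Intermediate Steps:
d(F) = 5*F² (d(F) = (5*F)*F = 5*F²)
(d(-37) + X(8, 84)) - 30186 = (5*(-37)² + 84) - 30186 = (5*1369 + 84) - 30186 = (6845 + 84) - 30186 = 6929 - 30186 = -23257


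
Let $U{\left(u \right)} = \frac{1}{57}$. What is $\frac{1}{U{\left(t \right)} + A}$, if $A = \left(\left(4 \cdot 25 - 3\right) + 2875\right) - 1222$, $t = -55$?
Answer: $\frac{57}{99751} \approx 0.00057142$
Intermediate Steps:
$A = 1750$ ($A = \left(\left(100 - 3\right) + 2875\right) - 1222 = \left(97 + 2875\right) - 1222 = 2972 - 1222 = 1750$)
$U{\left(u \right)} = \frac{1}{57}$
$\frac{1}{U{\left(t \right)} + A} = \frac{1}{\frac{1}{57} + 1750} = \frac{1}{\frac{99751}{57}} = \frac{57}{99751}$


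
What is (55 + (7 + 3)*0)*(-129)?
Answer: -7095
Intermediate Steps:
(55 + (7 + 3)*0)*(-129) = (55 + 10*0)*(-129) = (55 + 0)*(-129) = 55*(-129) = -7095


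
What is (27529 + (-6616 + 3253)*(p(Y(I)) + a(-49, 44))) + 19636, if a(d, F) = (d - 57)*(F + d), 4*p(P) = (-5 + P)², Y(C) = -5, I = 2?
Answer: -1819300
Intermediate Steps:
p(P) = (-5 + P)²/4
a(d, F) = (-57 + d)*(F + d)
(27529 + (-6616 + 3253)*(p(Y(I)) + a(-49, 44))) + 19636 = (27529 + (-6616 + 3253)*((-5 - 5)²/4 + ((-49)² - 57*44 - 57*(-49) + 44*(-49)))) + 19636 = (27529 - 3363*((¼)*(-10)² + (2401 - 2508 + 2793 - 2156))) + 19636 = (27529 - 3363*((¼)*100 + 530)) + 19636 = (27529 - 3363*(25 + 530)) + 19636 = (27529 - 3363*555) + 19636 = (27529 - 1866465) + 19636 = -1838936 + 19636 = -1819300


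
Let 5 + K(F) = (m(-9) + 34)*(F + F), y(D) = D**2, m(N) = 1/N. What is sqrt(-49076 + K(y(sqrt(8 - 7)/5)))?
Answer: I*sqrt(11042615)/15 ≈ 221.54*I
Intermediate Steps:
K(F) = -5 + 610*F/9 (K(F) = -5 + (1/(-9) + 34)*(F + F) = -5 + (-1/9 + 34)*(2*F) = -5 + 305*(2*F)/9 = -5 + 610*F/9)
sqrt(-49076 + K(y(sqrt(8 - 7)/5))) = sqrt(-49076 + (-5 + 610*(sqrt(8 - 7)/5)**2/9)) = sqrt(-49076 + (-5 + 610*(sqrt(1)*(1/5))**2/9)) = sqrt(-49076 + (-5 + 610*(1*(1/5))**2/9)) = sqrt(-49076 + (-5 + 610*(1/5)**2/9)) = sqrt(-49076 + (-5 + (610/9)*(1/25))) = sqrt(-49076 + (-5 + 122/45)) = sqrt(-49076 - 103/45) = sqrt(-2208523/45) = I*sqrt(11042615)/15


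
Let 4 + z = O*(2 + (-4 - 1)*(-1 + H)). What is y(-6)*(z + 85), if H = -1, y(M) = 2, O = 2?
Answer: 210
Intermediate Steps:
z = 20 (z = -4 + 2*(2 + (-4 - 1)*(-1 - 1)) = -4 + 2*(2 - 5*(-2)) = -4 + 2*(2 + 10) = -4 + 2*12 = -4 + 24 = 20)
y(-6)*(z + 85) = 2*(20 + 85) = 2*105 = 210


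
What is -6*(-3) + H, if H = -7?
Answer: 11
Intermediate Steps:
-6*(-3) + H = -6*(-3) - 7 = 18 - 7 = 11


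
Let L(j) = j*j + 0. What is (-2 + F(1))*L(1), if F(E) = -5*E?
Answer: -7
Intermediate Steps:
L(j) = j² (L(j) = j² + 0 = j²)
(-2 + F(1))*L(1) = (-2 - 5*1)*1² = (-2 - 5)*1 = -7*1 = -7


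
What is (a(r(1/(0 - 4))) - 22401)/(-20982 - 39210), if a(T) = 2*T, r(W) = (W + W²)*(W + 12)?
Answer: 238991/642048 ≈ 0.37223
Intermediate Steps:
r(W) = (12 + W)*(W + W²) (r(W) = (W + W²)*(12 + W) = (12 + W)*(W + W²))
(a(r(1/(0 - 4))) - 22401)/(-20982 - 39210) = (2*((12 + (1/(0 - 4))² + 13/(0 - 4))/(0 - 4)) - 22401)/(-20982 - 39210) = (2*((12 + (1/(-4))² + 13/(-4))/(-4)) - 22401)/(-60192) = (2*(-(12 + (-¼)² + 13*(-¼))/4) - 22401)*(-1/60192) = (2*(-(12 + 1/16 - 13/4)/4) - 22401)*(-1/60192) = (2*(-¼*141/16) - 22401)*(-1/60192) = (2*(-141/64) - 22401)*(-1/60192) = (-141/32 - 22401)*(-1/60192) = -716973/32*(-1/60192) = 238991/642048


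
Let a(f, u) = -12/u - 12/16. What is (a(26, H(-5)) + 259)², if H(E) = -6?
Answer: 1083681/16 ≈ 67730.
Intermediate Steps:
a(f, u) = -¾ - 12/u (a(f, u) = -12/u - 12*1/16 = -12/u - ¾ = -¾ - 12/u)
(a(26, H(-5)) + 259)² = ((-¾ - 12/(-6)) + 259)² = ((-¾ - 12*(-⅙)) + 259)² = ((-¾ + 2) + 259)² = (5/4 + 259)² = (1041/4)² = 1083681/16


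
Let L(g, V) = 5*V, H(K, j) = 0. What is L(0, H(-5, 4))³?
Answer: 0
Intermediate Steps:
L(0, H(-5, 4))³ = (5*0)³ = 0³ = 0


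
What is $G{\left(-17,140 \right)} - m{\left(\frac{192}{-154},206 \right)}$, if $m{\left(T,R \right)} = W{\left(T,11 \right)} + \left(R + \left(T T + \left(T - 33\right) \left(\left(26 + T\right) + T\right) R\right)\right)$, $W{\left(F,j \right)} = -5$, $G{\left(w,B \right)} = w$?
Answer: $\frac{140275726}{847} \approx 1.6561 \cdot 10^{5}$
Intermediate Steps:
$m{\left(T,R \right)} = -5 + R + T^{2} + R \left(-33 + T\right) \left(26 + 2 T\right)$ ($m{\left(T,R \right)} = -5 + \left(R + \left(T T + \left(T - 33\right) \left(\left(26 + T\right) + T\right) R\right)\right) = -5 + \left(R + \left(T^{2} + \left(-33 + T\right) \left(26 + 2 T\right) R\right)\right) = -5 + \left(R + \left(T^{2} + R \left(-33 + T\right) \left(26 + 2 T\right)\right)\right) = -5 + \left(R + T^{2} + R \left(-33 + T\right) \left(26 + 2 T\right)\right) = -5 + R + T^{2} + R \left(-33 + T\right) \left(26 + 2 T\right)$)
$G{\left(-17,140 \right)} - m{\left(\frac{192}{-154},206 \right)} = -17 - \left(-5 + \left(\frac{192}{-154}\right)^{2} - 176542 - 8240 \frac{192}{-154} + 2 \cdot 206 \left(\frac{192}{-154}\right)^{2}\right) = -17 - \left(-5 + \left(192 \left(- \frac{1}{154}\right)\right)^{2} - 176542 - 8240 \cdot 192 \left(- \frac{1}{154}\right) + 2 \cdot 206 \left(192 \left(- \frac{1}{154}\right)\right)^{2}\right) = -17 - \left(-5 + \left(- \frac{96}{77}\right)^{2} - 176542 - 8240 \left(- \frac{96}{77}\right) + 2 \cdot 206 \left(- \frac{96}{77}\right)^{2}\right) = -17 - \left(-5 + \frac{9216}{5929} - 176542 + \frac{791040}{77} + 2 \cdot 206 \cdot \frac{9216}{5929}\right) = -17 - \left(-5 + \frac{9216}{5929} - 176542 + \frac{791040}{77} + \frac{3796992}{5929}\right) = -17 - - \frac{140290125}{847} = -17 + \frac{140290125}{847} = \frac{140275726}{847}$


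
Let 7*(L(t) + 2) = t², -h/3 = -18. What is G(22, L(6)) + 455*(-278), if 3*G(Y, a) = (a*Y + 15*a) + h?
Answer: -2655098/21 ≈ -1.2643e+5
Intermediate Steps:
h = 54 (h = -3*(-18) = 54)
L(t) = -2 + t²/7
G(Y, a) = 18 + 5*a + Y*a/3 (G(Y, a) = ((a*Y + 15*a) + 54)/3 = ((Y*a + 15*a) + 54)/3 = ((15*a + Y*a) + 54)/3 = (54 + 15*a + Y*a)/3 = 18 + 5*a + Y*a/3)
G(22, L(6)) + 455*(-278) = (18 + 5*(-2 + (⅐)*6²) + (⅓)*22*(-2 + (⅐)*6²)) + 455*(-278) = (18 + 5*(-2 + (⅐)*36) + (⅓)*22*(-2 + (⅐)*36)) - 126490 = (18 + 5*(-2 + 36/7) + (⅓)*22*(-2 + 36/7)) - 126490 = (18 + 5*(22/7) + (⅓)*22*(22/7)) - 126490 = (18 + 110/7 + 484/21) - 126490 = 1192/21 - 126490 = -2655098/21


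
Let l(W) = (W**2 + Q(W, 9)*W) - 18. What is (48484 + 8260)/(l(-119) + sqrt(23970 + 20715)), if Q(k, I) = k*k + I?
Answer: -23720226182/698968722721 - 42558*sqrt(4965)/698968722721 ≈ -0.033940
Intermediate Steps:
Q(k, I) = I + k**2 (Q(k, I) = k**2 + I = I + k**2)
l(W) = -18 + W**2 + W*(9 + W**2) (l(W) = (W**2 + (9 + W**2)*W) - 18 = (W**2 + W*(9 + W**2)) - 18 = -18 + W**2 + W*(9 + W**2))
(48484 + 8260)/(l(-119) + sqrt(23970 + 20715)) = (48484 + 8260)/((-18 + (-119)**2 - 119*(9 + (-119)**2)) + sqrt(23970 + 20715)) = 56744/((-18 + 14161 - 119*(9 + 14161)) + sqrt(44685)) = 56744/((-18 + 14161 - 119*14170) + 3*sqrt(4965)) = 56744/((-18 + 14161 - 1686230) + 3*sqrt(4965)) = 56744/(-1672087 + 3*sqrt(4965))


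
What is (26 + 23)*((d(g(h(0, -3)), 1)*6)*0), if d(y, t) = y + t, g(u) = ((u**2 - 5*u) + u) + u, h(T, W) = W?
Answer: 0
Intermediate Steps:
g(u) = u**2 - 3*u (g(u) = (u**2 - 4*u) + u = u**2 - 3*u)
d(y, t) = t + y
(26 + 23)*((d(g(h(0, -3)), 1)*6)*0) = (26 + 23)*(((1 - 3*(-3 - 3))*6)*0) = 49*(((1 - 3*(-6))*6)*0) = 49*(((1 + 18)*6)*0) = 49*((19*6)*0) = 49*(114*0) = 49*0 = 0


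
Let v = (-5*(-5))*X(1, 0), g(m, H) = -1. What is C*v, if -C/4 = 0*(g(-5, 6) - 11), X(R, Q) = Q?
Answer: 0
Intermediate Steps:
C = 0 (C = -0*(-1 - 11) = -0*(-12) = -4*0 = 0)
v = 0 (v = -5*(-5)*0 = 25*0 = 0)
C*v = 0*0 = 0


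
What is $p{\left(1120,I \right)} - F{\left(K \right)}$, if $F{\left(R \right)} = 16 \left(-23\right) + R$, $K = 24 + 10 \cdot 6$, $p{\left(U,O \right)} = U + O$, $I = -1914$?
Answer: $-510$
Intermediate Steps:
$p{\left(U,O \right)} = O + U$
$K = 84$ ($K = 24 + 60 = 84$)
$F{\left(R \right)} = -368 + R$
$p{\left(1120,I \right)} - F{\left(K \right)} = \left(-1914 + 1120\right) - \left(-368 + 84\right) = -794 - -284 = -794 + 284 = -510$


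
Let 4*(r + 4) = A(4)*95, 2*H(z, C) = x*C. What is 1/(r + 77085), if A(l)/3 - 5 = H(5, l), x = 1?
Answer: 4/310319 ≈ 1.2890e-5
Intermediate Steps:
H(z, C) = C/2 (H(z, C) = (1*C)/2 = C/2)
A(l) = 15 + 3*l/2 (A(l) = 15 + 3*(l/2) = 15 + 3*l/2)
r = 1979/4 (r = -4 + ((15 + (3/2)*4)*95)/4 = -4 + ((15 + 6)*95)/4 = -4 + (21*95)/4 = -4 + (¼)*1995 = -4 + 1995/4 = 1979/4 ≈ 494.75)
1/(r + 77085) = 1/(1979/4 + 77085) = 1/(310319/4) = 4/310319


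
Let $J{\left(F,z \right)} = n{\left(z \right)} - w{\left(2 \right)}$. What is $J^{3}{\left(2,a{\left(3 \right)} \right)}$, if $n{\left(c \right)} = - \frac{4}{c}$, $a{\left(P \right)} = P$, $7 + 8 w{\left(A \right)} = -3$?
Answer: $- \frac{1}{1728} \approx -0.0005787$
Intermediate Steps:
$w{\left(A \right)} = - \frac{5}{4}$ ($w{\left(A \right)} = - \frac{7}{8} + \frac{1}{8} \left(-3\right) = - \frac{7}{8} - \frac{3}{8} = - \frac{5}{4}$)
$J{\left(F,z \right)} = \frac{5}{4} - \frac{4}{z}$ ($J{\left(F,z \right)} = - \frac{4}{z} - - \frac{5}{4} = - \frac{4}{z} + \frac{5}{4} = \frac{5}{4} - \frac{4}{z}$)
$J^{3}{\left(2,a{\left(3 \right)} \right)} = \left(\frac{5}{4} - \frac{4}{3}\right)^{3} = \left(- \frac{1}{12}\right)^{3} = - \frac{1}{1728}$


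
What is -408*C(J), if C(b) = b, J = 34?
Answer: -13872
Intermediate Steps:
-408*C(J) = -408*34 = -13872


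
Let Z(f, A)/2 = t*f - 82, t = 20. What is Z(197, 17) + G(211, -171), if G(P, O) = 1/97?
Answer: 748453/97 ≈ 7716.0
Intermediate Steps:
G(P, O) = 1/97
Z(f, A) = -164 + 40*f (Z(f, A) = 2*(20*f - 82) = 2*(-82 + 20*f) = -164 + 40*f)
Z(197, 17) + G(211, -171) = (-164 + 40*197) + 1/97 = (-164 + 7880) + 1/97 = 7716 + 1/97 = 748453/97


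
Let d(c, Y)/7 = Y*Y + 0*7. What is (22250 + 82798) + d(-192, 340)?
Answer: 914248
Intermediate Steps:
d(c, Y) = 7*Y² (d(c, Y) = 7*(Y*Y + 0*7) = 7*(Y² + 0) = 7*Y²)
(22250 + 82798) + d(-192, 340) = (22250 + 82798) + 7*340² = 105048 + 7*115600 = 105048 + 809200 = 914248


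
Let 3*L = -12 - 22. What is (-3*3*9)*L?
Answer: 918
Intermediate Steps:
L = -34/3 (L = (-12 - 22)/3 = (1/3)*(-34) = -34/3 ≈ -11.333)
(-3*3*9)*L = (-3*3*9)*(-34/3) = -9*9*(-34/3) = -81*(-34/3) = 918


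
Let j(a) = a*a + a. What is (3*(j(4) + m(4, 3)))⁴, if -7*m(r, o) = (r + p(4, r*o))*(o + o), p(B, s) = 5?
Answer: 4430766096/2401 ≈ 1.8454e+6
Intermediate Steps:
m(r, o) = -2*o*(5 + r)/7 (m(r, o) = -(r + 5)*(o + o)/7 = -(5 + r)*2*o/7 = -2*o*(5 + r)/7)
j(a) = a + a² (j(a) = a² + a = a + a²)
(3*(j(4) + m(4, 3)))⁴ = (3*(4*(1 + 4) - 2/7*3*(5 + 4)))⁴ = (3*(4*5 - 2/7*3*9))⁴ = (3*(20 - 54/7))⁴ = (3*(86/7))⁴ = (258/7)⁴ = 4430766096/2401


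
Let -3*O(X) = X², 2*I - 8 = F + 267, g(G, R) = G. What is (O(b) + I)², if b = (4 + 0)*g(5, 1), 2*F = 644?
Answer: 982081/36 ≈ 27280.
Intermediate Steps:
F = 322 (F = (½)*644 = 322)
I = 597/2 (I = 4 + (322 + 267)/2 = 4 + (½)*589 = 4 + 589/2 = 597/2 ≈ 298.50)
b = 20 (b = (4 + 0)*5 = 4*5 = 20)
O(X) = -X²/3
(O(b) + I)² = (-⅓*20² + 597/2)² = (-⅓*400 + 597/2)² = (-400/3 + 597/2)² = (991/6)² = 982081/36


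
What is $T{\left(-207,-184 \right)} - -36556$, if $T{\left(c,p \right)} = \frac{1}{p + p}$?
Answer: $\frac{13452607}{368} \approx 36556.0$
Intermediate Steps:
$T{\left(c,p \right)} = \frac{1}{2 p}$
$T{\left(-207,-184 \right)} - -36556 = \frac{1}{2 \left(-184\right)} - -36556 = \frac{1}{2} \left(- \frac{1}{184}\right) + 36556 = - \frac{1}{368} + 36556 = \frac{13452607}{368}$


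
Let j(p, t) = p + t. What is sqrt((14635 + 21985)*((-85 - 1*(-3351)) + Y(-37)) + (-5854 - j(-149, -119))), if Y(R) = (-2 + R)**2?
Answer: sqrt(175294354) ≈ 13240.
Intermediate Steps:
sqrt((14635 + 21985)*((-85 - 1*(-3351)) + Y(-37)) + (-5854 - j(-149, -119))) = sqrt((14635 + 21985)*((-85 - 1*(-3351)) + (-2 - 37)**2) + (-5854 - (-149 - 119))) = sqrt(36620*((-85 + 3351) + (-39)**2) + (-5854 - 1*(-268))) = sqrt(36620*(3266 + 1521) + (-5854 + 268)) = sqrt(36620*4787 - 5586) = sqrt(175299940 - 5586) = sqrt(175294354)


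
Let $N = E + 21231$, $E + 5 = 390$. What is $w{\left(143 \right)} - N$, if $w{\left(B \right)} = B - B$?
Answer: $-21616$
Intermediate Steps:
$E = 385$ ($E = -5 + 390 = 385$)
$w{\left(B \right)} = 0$
$N = 21616$ ($N = 385 + 21231 = 21616$)
$w{\left(143 \right)} - N = 0 - 21616 = -21616$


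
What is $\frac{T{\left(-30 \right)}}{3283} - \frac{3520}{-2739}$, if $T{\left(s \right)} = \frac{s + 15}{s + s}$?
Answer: $\frac{4202489}{3269868} \approx 1.2852$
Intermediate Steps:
$T{\left(s \right)} = \frac{15 + s}{2 s}$
$\frac{T{\left(-30 \right)}}{3283} - \frac{3520}{-2739} = \frac{\frac{1}{2} \frac{1}{-30} \left(15 - 30\right)}{3283} - \frac{3520}{-2739} = \frac{1}{2} \left(- \frac{1}{30}\right) \left(-15\right) \frac{1}{3283} - - \frac{320}{249} = \frac{1}{4} \cdot \frac{1}{3283} + \frac{320}{249} = \frac{1}{13132} + \frac{320}{249} = \frac{4202489}{3269868}$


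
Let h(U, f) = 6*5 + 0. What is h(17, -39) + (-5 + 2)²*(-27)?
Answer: -213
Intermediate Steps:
h(U, f) = 30 (h(U, f) = 30 + 0 = 30)
h(17, -39) + (-5 + 2)²*(-27) = 30 + (-5 + 2)²*(-27) = 30 + (-3)²*(-27) = 30 + 9*(-27) = 30 - 243 = -213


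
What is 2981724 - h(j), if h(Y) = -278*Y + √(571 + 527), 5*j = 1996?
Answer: 15463508/5 - 3*√122 ≈ 3.0927e+6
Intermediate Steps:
j = 1996/5 (j = (⅕)*1996 = 1996/5 ≈ 399.20)
h(Y) = -278*Y + 3*√122 (h(Y) = -278*Y + √1098 = -278*Y + 3*√122)
2981724 - h(j) = 2981724 - (-278*1996/5 + 3*√122) = 2981724 - (-554888/5 + 3*√122) = 2981724 + (554888/5 - 3*√122) = 15463508/5 - 3*√122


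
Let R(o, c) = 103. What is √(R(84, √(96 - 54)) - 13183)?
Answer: 2*I*√3270 ≈ 114.37*I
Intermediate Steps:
√(R(84, √(96 - 54)) - 13183) = √(103 - 13183) = √(-13080) = 2*I*√3270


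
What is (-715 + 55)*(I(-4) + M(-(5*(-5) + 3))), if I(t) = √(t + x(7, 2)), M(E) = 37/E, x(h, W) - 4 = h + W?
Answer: -3090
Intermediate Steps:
x(h, W) = 4 + W + h (x(h, W) = 4 + (h + W) = 4 + (W + h) = 4 + W + h)
I(t) = √(13 + t) (I(t) = √(t + (4 + 2 + 7)) = √(t + 13) = √(13 + t))
(-715 + 55)*(I(-4) + M(-(5*(-5) + 3))) = (-715 + 55)*(√(13 - 4) + 37/((-(5*(-5) + 3)))) = -660*(√9 + 37/((-(-25 + 3)))) = -660*(3 + 37/((-1*(-22)))) = -660*(3 + 37/22) = -660*103/22 = -3090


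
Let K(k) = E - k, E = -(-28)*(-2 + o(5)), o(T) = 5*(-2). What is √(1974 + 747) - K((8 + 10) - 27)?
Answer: 327 + √2721 ≈ 379.16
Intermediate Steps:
o(T) = -10
E = -336 (E = -(-28)*(-2 - 10) = -(-28)*(-12) = -7*48 = -336)
K(k) = -336 - k
√(1974 + 747) - K((8 + 10) - 27) = √(1974 + 747) - (-336 - ((8 + 10) - 27)) = √2721 - (-336 - (18 - 27)) = √2721 - (-336 - 1*(-9)) = √2721 - (-336 + 9) = √2721 - 1*(-327) = √2721 + 327 = 327 + √2721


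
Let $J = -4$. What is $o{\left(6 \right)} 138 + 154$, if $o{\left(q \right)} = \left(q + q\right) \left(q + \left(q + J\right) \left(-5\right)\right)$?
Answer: $-6470$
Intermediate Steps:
$o{\left(q \right)} = 2 q \left(20 - 4 q\right)$ ($o{\left(q \right)} = \left(q + q\right) \left(q + \left(q - 4\right) \left(-5\right)\right) = 2 q \left(q + \left(-4 + q\right) \left(-5\right)\right) = 2 q \left(q - \left(-20 + 5 q\right)\right) = 2 q \left(20 - 4 q\right)$)
$o{\left(6 \right)} 138 + 154 = 8 \cdot 6 \left(5 - 6\right) 138 + 154 = 8 \cdot 6 \left(-1\right) 138 + 154 = \left(-48\right) 138 + 154 = -6624 + 154 = -6470$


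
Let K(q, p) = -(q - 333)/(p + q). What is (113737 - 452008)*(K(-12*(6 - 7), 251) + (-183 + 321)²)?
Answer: -1694363244003/263 ≈ -6.4424e+9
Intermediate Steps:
K(q, p) = -(-333 + q)/(p + q)
(113737 - 452008)*(K(-12*(6 - 7), 251) + (-183 + 321)²) = (113737 - 452008)*((333 - (-12)*(6 - 7))/(251 - 12*(6 - 7)) + (-183 + 321)²) = -338271*((333 - (-12)*(-1))/(251 - 12*(-1)) + 138²) = -338271*((333 - 1*12)/(251 + 12) + 19044) = -338271*((333 - 12)/263 + 19044) = -338271*((1/263)*321 + 19044) = -338271*(321/263 + 19044) = -338271*5008893/263 = -1694363244003/263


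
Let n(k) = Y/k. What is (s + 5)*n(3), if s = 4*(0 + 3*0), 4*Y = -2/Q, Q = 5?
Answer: -⅙ ≈ -0.16667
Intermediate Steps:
Y = -⅒ (Y = (-2/5)/4 = (-2*⅕)/4 = (¼)*(-⅖) = -⅒ ≈ -0.10000)
s = 0 (s = 4*(0 + 0) = 4*0 = 0)
n(k) = -1/(10*k)
(s + 5)*n(3) = (0 + 5)*(-⅒/3) = 5*(-⅒*⅓) = 5*(-1/30) = -⅙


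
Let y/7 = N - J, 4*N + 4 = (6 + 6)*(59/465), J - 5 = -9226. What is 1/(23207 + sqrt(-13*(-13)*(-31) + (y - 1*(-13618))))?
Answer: 3597085/83466248737 - sqrt(1751942990)/83466248737 ≈ 4.2595e-5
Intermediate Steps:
J = -9221 (J = 5 - 9226 = -9221)
N = -96/155 (N = -1 + ((6 + 6)*(59/465))/4 = -1 + (12*(59*(1/465)))/4 = -1 + (12*(59/465))/4 = -1 + (1/4)*(236/155) = -1 + 59/155 = -96/155 ≈ -0.61936)
y = 10004113/155 (y = 7*(-96/155 - 1*(-9221)) = 7*(-96/155 + 9221) = 7*(1429159/155) = 10004113/155 ≈ 64543.)
1/(23207 + sqrt(-13*(-13)*(-31) + (y - 1*(-13618)))) = 1/(23207 + sqrt(-13*(-13)*(-31) + (10004113/155 - 1*(-13618)))) = 1/(23207 + sqrt(169*(-31) + (10004113/155 + 13618))) = 1/(23207 + sqrt(-5239 + 12114903/155)) = 1/(23207 + sqrt(11302858/155)) = 1/(23207 + sqrt(1751942990)/155)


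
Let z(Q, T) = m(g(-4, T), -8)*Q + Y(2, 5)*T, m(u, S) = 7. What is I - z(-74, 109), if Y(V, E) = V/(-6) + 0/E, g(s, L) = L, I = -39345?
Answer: -116372/3 ≈ -38791.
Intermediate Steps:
Y(V, E) = -V/6 (Y(V, E) = V*(-⅙) + 0 = -V/6 + 0 = -V/6)
z(Q, T) = 7*Q - T/3 (z(Q, T) = 7*Q + (-⅙*2)*T = 7*Q - T/3)
I - z(-74, 109) = -39345 - (7*(-74) - ⅓*109) = -39345 - (-518 - 109/3) = -39345 - 1*(-1663/3) = -39345 + 1663/3 = -116372/3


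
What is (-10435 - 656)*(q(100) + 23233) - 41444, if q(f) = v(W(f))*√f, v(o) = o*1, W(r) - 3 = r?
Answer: -269142377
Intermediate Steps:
W(r) = 3 + r
v(o) = o
q(f) = √f*(3 + f) (q(f) = (3 + f)*√f = √f*(3 + f))
(-10435 - 656)*(q(100) + 23233) - 41444 = (-10435 - 656)*(√100*(3 + 100) + 23233) - 41444 = -11091*(10*103 + 23233) - 41444 = -11091*(1030 + 23233) - 41444 = -11091*24263 - 41444 = -269100933 - 41444 = -269142377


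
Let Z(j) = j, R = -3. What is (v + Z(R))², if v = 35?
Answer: 1024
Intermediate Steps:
(v + Z(R))² = (35 - 3)² = 32² = 1024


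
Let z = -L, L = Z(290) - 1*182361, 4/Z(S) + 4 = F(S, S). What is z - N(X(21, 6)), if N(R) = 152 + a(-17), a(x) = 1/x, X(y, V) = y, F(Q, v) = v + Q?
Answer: 446047759/2448 ≈ 1.8221e+5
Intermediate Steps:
F(Q, v) = Q + v
Z(S) = 4/(-4 + 2*S) (Z(S) = 4/(-4 + (S + S)) = 4/(-4 + 2*S))
N(R) = 2583/17 (N(R) = 152 + 1/(-17) = 152 - 1/17 = 2583/17)
L = -26259983/144 (L = 2/(-2 + 290) - 1*182361 = 2/288 - 182361 = 2*(1/288) - 182361 = 1/144 - 182361 = -26259983/144 ≈ -1.8236e+5)
z = 26259983/144 (z = -1*(-26259983/144) = 26259983/144 ≈ 1.8236e+5)
z - N(X(21, 6)) = 26259983/144 - 1*2583/17 = 26259983/144 - 2583/17 = 446047759/2448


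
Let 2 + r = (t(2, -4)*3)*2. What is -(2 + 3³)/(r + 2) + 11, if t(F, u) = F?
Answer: 103/12 ≈ 8.5833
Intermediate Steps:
r = 10 (r = -2 + (2*3)*2 = -2 + 6*2 = -2 + 12 = 10)
-(2 + 3³)/(r + 2) + 11 = -(2 + 3³)/(10 + 2) + 11 = -(2 + 27)/12 + 11 = -29/12 + 11 = 103/12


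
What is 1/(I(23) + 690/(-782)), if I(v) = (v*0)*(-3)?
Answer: -17/15 ≈ -1.1333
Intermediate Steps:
I(v) = 0 (I(v) = 0*(-3) = 0)
1/(I(23) + 690/(-782)) = 1/(0 + 690/(-782)) = 1/(0 + 690*(-1/782)) = 1/(0 - 15/17) = 1/(-15/17) = -17/15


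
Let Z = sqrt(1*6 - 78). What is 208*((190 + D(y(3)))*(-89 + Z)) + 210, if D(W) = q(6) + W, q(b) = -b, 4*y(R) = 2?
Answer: -3415254 + 230256*I*sqrt(2) ≈ -3.4153e+6 + 3.2563e+5*I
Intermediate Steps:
y(R) = 1/2 (y(R) = (1/4)*2 = 1/2)
Z = 6*I*sqrt(2) (Z = sqrt(6 - 78) = sqrt(-72) = 6*I*sqrt(2) ≈ 8.4853*I)
D(W) = -6 + W (D(W) = -1*6 + W = -6 + W)
208*((190 + D(y(3)))*(-89 + Z)) + 210 = 208*((190 + (-6 + 1/2))*(-89 + 6*I*sqrt(2))) + 210 = 208*((190 - 11/2)*(-89 + 6*I*sqrt(2))) + 210 = 208*(369*(-89 + 6*I*sqrt(2))/2) + 210 = 208*(-32841/2 + 1107*I*sqrt(2)) + 210 = (-3415464 + 230256*I*sqrt(2)) + 210 = -3415254 + 230256*I*sqrt(2)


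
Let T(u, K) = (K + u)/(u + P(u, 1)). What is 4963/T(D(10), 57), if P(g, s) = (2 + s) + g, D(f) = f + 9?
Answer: 203483/76 ≈ 2677.4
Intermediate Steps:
D(f) = 9 + f
P(g, s) = 2 + g + s
T(u, K) = (K + u)/(3 + 2*u) (T(u, K) = (K + u)/(u + (2 + u + 1)) = (K + u)/(u + (3 + u)) = (K + u)/(3 + 2*u))
4963/T(D(10), 57) = 4963/(((57 + (9 + 10))/(3 + 2*(9 + 10)))) = 4963/(((57 + 19)/(3 + 2*19))) = 4963/((76/(3 + 38))) = 4963/((76/41)) = 4963/(((1/41)*76)) = 4963/(76/41) = 4963*(41/76) = 203483/76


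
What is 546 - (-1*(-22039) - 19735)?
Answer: -1758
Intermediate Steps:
546 - (-1*(-22039) - 19735) = 546 - (22039 - 19735) = 546 - 1*2304 = 546 - 2304 = -1758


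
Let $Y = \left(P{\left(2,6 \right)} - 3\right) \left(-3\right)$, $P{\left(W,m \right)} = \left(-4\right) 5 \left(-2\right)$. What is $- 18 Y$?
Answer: $1998$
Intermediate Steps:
$P{\left(W,m \right)} = 40$ ($P{\left(W,m \right)} = \left(-20\right) \left(-2\right) = 40$)
$Y = -111$ ($Y = \left(40 - 3\right) \left(-3\right) = 37 \left(-3\right) = -111$)
$- 18 Y = \left(-18\right) \left(-111\right) = 1998$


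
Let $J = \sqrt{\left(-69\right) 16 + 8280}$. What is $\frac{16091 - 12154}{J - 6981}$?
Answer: $- \frac{704723}{1249415} - \frac{7874 \sqrt{1794}}{48727185} \approx -0.57089$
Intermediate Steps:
$J = 2 \sqrt{1794}$ ($J = \sqrt{-1104 + 8280} = \sqrt{7176} = 2 \sqrt{1794} \approx 84.711$)
$\frac{16091 - 12154}{J - 6981} = \frac{16091 - 12154}{2 \sqrt{1794} - 6981} = \frac{3937}{-6981 + 2 \sqrt{1794}}$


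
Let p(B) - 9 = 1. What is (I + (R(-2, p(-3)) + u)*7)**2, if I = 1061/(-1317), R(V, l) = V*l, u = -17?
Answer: 117076202896/1734489 ≈ 67499.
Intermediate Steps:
p(B) = 10 (p(B) = 9 + 1 = 10)
I = -1061/1317 (I = 1061*(-1/1317) = -1061/1317 ≈ -0.80562)
(I + (R(-2, p(-3)) + u)*7)**2 = (-1061/1317 + (-2*10 - 17)*7)**2 = (-1061/1317 + (-20 - 17)*7)**2 = (-1061/1317 - 37*7)**2 = (-1061/1317 - 259)**2 = (-342164/1317)**2 = 117076202896/1734489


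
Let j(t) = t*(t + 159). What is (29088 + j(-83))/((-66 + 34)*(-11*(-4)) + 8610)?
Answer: 11390/3601 ≈ 3.1630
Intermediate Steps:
j(t) = t*(159 + t)
(29088 + j(-83))/((-66 + 34)*(-11*(-4)) + 8610) = (29088 - 83*(159 - 83))/((-66 + 34)*(-11*(-4)) + 8610) = (29088 - 83*76)/(-32*44 + 8610) = (29088 - 6308)/(-1408 + 8610) = 22780/7202 = 22780*(1/7202) = 11390/3601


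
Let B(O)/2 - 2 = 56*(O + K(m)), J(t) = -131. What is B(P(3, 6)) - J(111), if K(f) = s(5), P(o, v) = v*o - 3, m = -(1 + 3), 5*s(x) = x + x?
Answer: 2039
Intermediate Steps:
s(x) = 2*x/5 (s(x) = (x + x)/5 = (2*x)/5 = 2*x/5)
m = -4 (m = -1*4 = -4)
P(o, v) = -3 + o*v (P(o, v) = o*v - 3 = -3 + o*v)
K(f) = 2 (K(f) = (⅖)*5 = 2)
B(O) = 228 + 112*O (B(O) = 4 + 2*(56*(O + 2)) = 4 + 2*(56*(2 + O)) = 4 + 2*(112 + 56*O) = 4 + (224 + 112*O) = 228 + 112*O)
B(P(3, 6)) - J(111) = (228 + 112*(-3 + 3*6)) - 1*(-131) = (228 + 112*(-3 + 18)) + 131 = (228 + 112*15) + 131 = (228 + 1680) + 131 = 1908 + 131 = 2039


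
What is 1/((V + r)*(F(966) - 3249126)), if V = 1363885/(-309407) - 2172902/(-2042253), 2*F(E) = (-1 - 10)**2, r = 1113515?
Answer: -631887373971/2286087830213553397640947 ≈ -2.7641e-13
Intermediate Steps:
F(E) = 121/2 (F(E) = (-1 - 10)**2/2 = (1/2)*(-11)**2 = (1/2)*121 = 121/2)
V = -2113087143791/631887373971 (V = 1363885*(-1/309407) - 2172902*(-1/2042253) = -1363885/309407 + 2172902/2042253 = -2113087143791/631887373971 ≈ -3.3441)
1/((V + r)*(F(966) - 3249126)) = 1/((-2113087143791/631887373971 + 1113515)*(121/2 - 3249126)) = 1/((703613956140174274/631887373971)*(-6498131/2)) = 1/(-2286087830213553397640947/631887373971) = -631887373971/2286087830213553397640947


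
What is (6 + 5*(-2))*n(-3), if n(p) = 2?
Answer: -8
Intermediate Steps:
(6 + 5*(-2))*n(-3) = (6 + 5*(-2))*2 = (6 - 10)*2 = -4*2 = -8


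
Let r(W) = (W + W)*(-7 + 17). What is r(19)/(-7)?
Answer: -380/7 ≈ -54.286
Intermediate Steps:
r(W) = 20*W (r(W) = (2*W)*10 = 20*W)
r(19)/(-7) = (20*19)/(-7) = 380*(-⅐) = -380/7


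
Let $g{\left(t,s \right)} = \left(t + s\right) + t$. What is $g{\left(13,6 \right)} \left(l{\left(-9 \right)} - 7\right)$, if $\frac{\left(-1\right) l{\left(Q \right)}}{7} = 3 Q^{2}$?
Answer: $-54656$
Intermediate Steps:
$g{\left(t,s \right)} = s + 2 t$ ($g{\left(t,s \right)} = \left(s + t\right) + t = s + 2 t$)
$l{\left(Q \right)} = - 21 Q^{2}$ ($l{\left(Q \right)} = - 7 \cdot 3 Q^{2} = - 21 Q^{2}$)
$g{\left(13,6 \right)} \left(l{\left(-9 \right)} - 7\right) = \left(6 + 2 \cdot 13\right) \left(- 21 \left(-9\right)^{2} - 7\right) = \left(6 + 26\right) \left(\left(-21\right) 81 - 7\right) = 32 \left(-1701 - 7\right) = 32 \left(-1708\right) = -54656$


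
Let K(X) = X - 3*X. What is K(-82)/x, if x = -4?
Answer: -41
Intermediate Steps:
K(X) = -2*X
K(-82)/x = -2*(-82)/(-4) = 164*(-1/4) = -41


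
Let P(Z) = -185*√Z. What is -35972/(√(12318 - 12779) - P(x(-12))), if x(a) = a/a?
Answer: -3327410/17343 + 17986*I*√461/17343 ≈ -191.86 + 22.267*I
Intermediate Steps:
x(a) = 1
-35972/(√(12318 - 12779) - P(x(-12))) = -35972/(√(12318 - 12779) - (-185)*√1) = -35972/(√(-461) - (-185)) = -35972/(I*√461 - 1*(-185)) = -35972/(I*√461 + 185) = -35972/(185 + I*√461)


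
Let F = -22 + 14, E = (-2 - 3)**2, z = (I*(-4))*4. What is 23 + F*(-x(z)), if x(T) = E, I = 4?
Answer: 223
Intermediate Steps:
z = -64 (z = (4*(-4))*4 = -16*4 = -64)
E = 25 (E = (-5)**2 = 25)
x(T) = 25
F = -8
23 + F*(-x(z)) = 23 - (-8)*25 = 23 - 8*(-25) = 23 + 200 = 223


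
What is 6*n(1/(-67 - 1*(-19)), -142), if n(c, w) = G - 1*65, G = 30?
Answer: -210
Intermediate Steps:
n(c, w) = -35 (n(c, w) = 30 - 1*65 = 30 - 65 = -35)
6*n(1/(-67 - 1*(-19)), -142) = 6*(-35) = -210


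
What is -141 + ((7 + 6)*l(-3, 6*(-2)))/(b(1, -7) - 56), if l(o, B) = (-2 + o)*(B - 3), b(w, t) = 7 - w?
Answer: -321/2 ≈ -160.50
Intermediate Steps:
l(o, B) = (-3 + B)*(-2 + o) (l(o, B) = (-2 + o)*(-3 + B) = (-3 + B)*(-2 + o))
-141 + ((7 + 6)*l(-3, 6*(-2)))/(b(1, -7) - 56) = -141 + ((7 + 6)*(6 - 3*(-3) - 12*(-2) + (6*(-2))*(-3)))/((7 - 1*1) - 56) = -141 + (13*(6 + 9 - 2*(-12) - 12*(-3)))/((7 - 1) - 56) = -141 + (13*(6 + 9 + 24 + 36))/(6 - 56) = -141 + (13*75)/(-50) = -141 + 975*(-1/50) = -141 - 39/2 = -321/2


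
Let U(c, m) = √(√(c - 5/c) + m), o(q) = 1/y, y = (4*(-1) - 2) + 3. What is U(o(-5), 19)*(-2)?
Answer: -2*√(171 + 6*√33)/3 ≈ -9.5561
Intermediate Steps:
y = -3 (y = (-4 - 2) + 3 = -6 + 3 = -3)
o(q) = -⅓ (o(q) = 1/(-3) = -⅓)
U(c, m) = √(m + √(c - 5/c))
U(o(-5), 19)*(-2) = √(19 + √(-⅓ - 5/(-⅓)))*(-2) = √(19 + √(-⅓ - 5*(-3)))*(-2) = √(19 + √(-⅓ + 15))*(-2) = √(19 + √(44/3))*(-2) = √(19 + 2*√33/3)*(-2) = -2*√(19 + 2*√33/3)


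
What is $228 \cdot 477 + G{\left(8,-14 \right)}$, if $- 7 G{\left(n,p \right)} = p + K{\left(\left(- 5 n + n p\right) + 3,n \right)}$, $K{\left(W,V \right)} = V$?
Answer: $\frac{761298}{7} \approx 1.0876 \cdot 10^{5}$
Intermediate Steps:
$G{\left(n,p \right)} = - \frac{n}{7} - \frac{p}{7}$ ($G{\left(n,p \right)} = - \frac{p + n}{7} = - \frac{n + p}{7} = - \frac{n}{7} - \frac{p}{7}$)
$228 \cdot 477 + G{\left(8,-14 \right)} = 228 \cdot 477 - - \frac{6}{7} = 108756 + \left(- \frac{8}{7} + 2\right) = 108756 + \frac{6}{7} = \frac{761298}{7}$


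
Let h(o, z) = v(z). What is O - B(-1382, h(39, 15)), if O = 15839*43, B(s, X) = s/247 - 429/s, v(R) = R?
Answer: 232490162219/341354 ≈ 6.8108e+5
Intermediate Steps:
h(o, z) = z
B(s, X) = -429/s + s/247 (B(s, X) = s*(1/247) - 429/s = s/247 - 429/s = -429/s + s/247)
O = 681077
O - B(-1382, h(39, 15)) = 681077 - (-429/(-1382) + (1/247)*(-1382)) = 681077 - (-429*(-1/1382) - 1382/247) = 681077 - (429/1382 - 1382/247) = 681077 - 1*(-1803961/341354) = 681077 + 1803961/341354 = 232490162219/341354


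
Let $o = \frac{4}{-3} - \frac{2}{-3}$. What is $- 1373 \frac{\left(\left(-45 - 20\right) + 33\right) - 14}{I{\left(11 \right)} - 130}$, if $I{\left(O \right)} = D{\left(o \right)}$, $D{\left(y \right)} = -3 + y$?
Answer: $- \frac{189474}{401} \approx -472.5$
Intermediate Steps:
$o = - \frac{2}{3}$ ($o = 4 \left(- \frac{1}{3}\right) - - \frac{2}{3} = - \frac{4}{3} + \frac{2}{3} = - \frac{2}{3} \approx -0.66667$)
$I{\left(O \right)} = - \frac{11}{3}$ ($I{\left(O \right)} = -3 - \frac{2}{3} = - \frac{11}{3}$)
$- 1373 \frac{\left(\left(-45 - 20\right) + 33\right) - 14}{I{\left(11 \right)} - 130} = - 1373 \frac{\left(\left(-45 - 20\right) + 33\right) - 14}{- \frac{11}{3} - 130} = - 1373 \frac{\left(-65 + 33\right) - 14}{- \frac{401}{3}} = - 1373 \left(-32 - 14\right) \left(- \frac{3}{401}\right) = - 1373 \left(\left(-46\right) \left(- \frac{3}{401}\right)\right) = \left(-1373\right) \frac{138}{401} = - \frac{189474}{401}$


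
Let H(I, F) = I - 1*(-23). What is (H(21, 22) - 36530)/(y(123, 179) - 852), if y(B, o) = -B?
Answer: 12162/325 ≈ 37.422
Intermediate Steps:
H(I, F) = 23 + I (H(I, F) = I + 23 = 23 + I)
(H(21, 22) - 36530)/(y(123, 179) - 852) = ((23 + 21) - 36530)/(-1*123 - 852) = (44 - 36530)/(-123 - 852) = -36486/(-975) = -36486*(-1/975) = 12162/325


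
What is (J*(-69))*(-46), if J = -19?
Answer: -60306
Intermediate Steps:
(J*(-69))*(-46) = -19*(-69)*(-46) = 1311*(-46) = -60306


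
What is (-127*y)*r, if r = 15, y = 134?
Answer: -255270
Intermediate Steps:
(-127*y)*r = -127*134*15 = -17018*15 = -255270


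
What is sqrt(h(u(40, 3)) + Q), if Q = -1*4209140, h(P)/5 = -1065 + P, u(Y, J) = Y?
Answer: I*sqrt(4214265) ≈ 2052.9*I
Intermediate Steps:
h(P) = -5325 + 5*P (h(P) = 5*(-1065 + P) = -5325 + 5*P)
Q = -4209140
sqrt(h(u(40, 3)) + Q) = sqrt((-5325 + 5*40) - 4209140) = sqrt((-5325 + 200) - 4209140) = sqrt(-5125 - 4209140) = sqrt(-4214265) = I*sqrt(4214265)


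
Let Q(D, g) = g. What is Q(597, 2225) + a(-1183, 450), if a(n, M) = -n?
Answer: 3408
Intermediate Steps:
Q(597, 2225) + a(-1183, 450) = 2225 - 1*(-1183) = 2225 + 1183 = 3408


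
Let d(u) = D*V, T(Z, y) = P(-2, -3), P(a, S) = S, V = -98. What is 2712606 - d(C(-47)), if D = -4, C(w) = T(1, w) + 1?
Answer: 2712214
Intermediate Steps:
T(Z, y) = -3
C(w) = -2 (C(w) = -3 + 1 = -2)
d(u) = 392 (d(u) = -4*(-98) = 392)
2712606 - d(C(-47)) = 2712606 - 1*392 = 2712606 - 392 = 2712214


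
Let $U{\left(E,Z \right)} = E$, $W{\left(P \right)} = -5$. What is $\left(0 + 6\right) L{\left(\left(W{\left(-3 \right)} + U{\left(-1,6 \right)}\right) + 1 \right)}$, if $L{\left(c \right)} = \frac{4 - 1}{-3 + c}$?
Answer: $- \frac{9}{4} \approx -2.25$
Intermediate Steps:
$L{\left(c \right)} = \frac{3}{-3 + c}$
$\left(0 + 6\right) L{\left(\left(W{\left(-3 \right)} + U{\left(-1,6 \right)}\right) + 1 \right)} = \left(0 + 6\right) \frac{3}{-3 + \left(\left(-5 - 1\right) + 1\right)} = 6 \frac{3}{-3 + \left(-6 + 1\right)} = 6 \frac{3}{-3 - 5} = 6 \frac{3}{-8} = 6 \cdot 3 \left(- \frac{1}{8}\right) = 6 \left(- \frac{3}{8}\right) = - \frac{9}{4}$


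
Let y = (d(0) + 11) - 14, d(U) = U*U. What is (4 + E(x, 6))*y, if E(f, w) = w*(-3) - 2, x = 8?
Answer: 48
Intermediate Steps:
d(U) = U**2
E(f, w) = -2 - 3*w (E(f, w) = -3*w - 2 = -2 - 3*w)
y = -3 (y = (0**2 + 11) - 14 = (0 + 11) - 14 = 11 - 14 = -3)
(4 + E(x, 6))*y = (4 + (-2 - 3*6))*(-3) = (4 + (-2 - 18))*(-3) = (4 - 20)*(-3) = -16*(-3) = 48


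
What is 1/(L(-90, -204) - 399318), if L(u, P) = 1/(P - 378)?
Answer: -582/232403077 ≈ -2.5043e-6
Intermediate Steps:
L(u, P) = 1/(-378 + P)
1/(L(-90, -204) - 399318) = 1/(1/(-378 - 204) - 399318) = 1/(1/(-582) - 399318) = 1/(-1/582 - 399318) = 1/(-232403077/582) = -582/232403077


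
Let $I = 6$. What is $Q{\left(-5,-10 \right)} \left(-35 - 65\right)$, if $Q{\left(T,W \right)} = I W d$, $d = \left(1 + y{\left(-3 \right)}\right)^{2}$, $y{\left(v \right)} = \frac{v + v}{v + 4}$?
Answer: $150000$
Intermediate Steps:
$y{\left(v \right)} = \frac{2 v}{4 + v}$
$d = 25$ ($d = \left(1 + 2 \left(-3\right) \frac{1}{4 - 3}\right)^{2} = \left(1 + 2 \left(-3\right) 1^{-1}\right)^{2} = \left(1 + 2 \left(-3\right) 1\right)^{2} = \left(1 - 6\right)^{2} = \left(-5\right)^{2} = 25$)
$Q{\left(T,W \right)} = 150 W$ ($Q{\left(T,W \right)} = 6 W 25 = 150 W$)
$Q{\left(-5,-10 \right)} \left(-35 - 65\right) = 150 \left(-10\right) \left(-35 - 65\right) = \left(-1500\right) \left(-100\right) = 150000$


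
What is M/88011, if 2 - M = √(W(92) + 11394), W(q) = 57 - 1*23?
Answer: 2/88011 - 2*√2857/88011 ≈ -0.0011919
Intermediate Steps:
W(q) = 34 (W(q) = 57 - 23 = 34)
M = 2 - 2*√2857 (M = 2 - √(34 + 11394) = 2 - √11428 = 2 - 2*√2857 ≈ -104.90)
M/88011 = (2 - 2*√2857)/88011 = (2 - 2*√2857)*(1/88011) = 2/88011 - 2*√2857/88011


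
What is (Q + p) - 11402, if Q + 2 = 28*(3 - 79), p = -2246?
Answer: -15778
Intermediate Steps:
Q = -2130 (Q = -2 + 28*(3 - 79) = -2 + 28*(-76) = -2 - 2128 = -2130)
(Q + p) - 11402 = (-2130 - 2246) - 11402 = -4376 - 11402 = -15778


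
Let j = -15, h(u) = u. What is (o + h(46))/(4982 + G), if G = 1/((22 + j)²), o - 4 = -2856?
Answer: -137494/244119 ≈ -0.56322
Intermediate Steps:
o = -2852 (o = 4 - 2856 = -2852)
G = 1/49 (G = 1/((22 - 15)²) = 1/(7²) = 1/49 ≈ 0.020408)
(o + h(46))/(4982 + G) = (-2852 + 46)/(4982 + 1/49) = -2806/244119/49 = -2806*49/244119 = -137494/244119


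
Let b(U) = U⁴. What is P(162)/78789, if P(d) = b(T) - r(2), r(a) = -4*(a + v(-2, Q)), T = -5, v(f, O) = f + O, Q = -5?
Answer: 605/78789 ≈ 0.0076787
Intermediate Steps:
v(f, O) = O + f
r(a) = 28 - 4*a (r(a) = -4*(a + (-5 - 2)) = -4*(a - 7) = -4*(-7 + a) = 28 - 4*a)
P(d) = 605 (P(d) = (-5)⁴ - (28 - 4*2) = 625 - (28 - 8) = 625 - 1*20 = 625 - 20 = 605)
P(162)/78789 = 605/78789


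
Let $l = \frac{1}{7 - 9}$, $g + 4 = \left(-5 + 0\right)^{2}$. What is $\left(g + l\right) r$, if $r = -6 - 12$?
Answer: $-369$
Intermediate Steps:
$r = -18$ ($r = -6 - 12 = -18$)
$g = 21$ ($g = -4 + \left(-5 + 0\right)^{2} = -4 + \left(-5\right)^{2} = -4 + 25 = 21$)
$l = - \frac{1}{2}$ ($l = \frac{1}{-2} = - \frac{1}{2} \approx -0.5$)
$\left(g + l\right) r = \left(21 - \frac{1}{2}\right) \left(-18\right) = \frac{41}{2} \left(-18\right) = -369$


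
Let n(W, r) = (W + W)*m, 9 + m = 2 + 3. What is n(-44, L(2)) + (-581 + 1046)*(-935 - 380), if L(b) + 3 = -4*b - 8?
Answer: -611123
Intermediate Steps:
m = -4 (m = -9 + (2 + 3) = -9 + 5 = -4)
L(b) = -11 - 4*b (L(b) = -3 + (-4*b - 8) = -3 + (-8 - 4*b) = -11 - 4*b)
n(W, r) = -8*W (n(W, r) = (W + W)*(-4) = (2*W)*(-4) = -8*W)
n(-44, L(2)) + (-581 + 1046)*(-935 - 380) = -8*(-44) + (-581 + 1046)*(-935 - 380) = 352 + 465*(-1315) = 352 - 611475 = -611123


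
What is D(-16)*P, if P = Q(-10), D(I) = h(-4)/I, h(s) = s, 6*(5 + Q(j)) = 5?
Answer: -25/24 ≈ -1.0417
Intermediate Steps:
Q(j) = -25/6 (Q(j) = -5 + (⅙)*5 = -5 + ⅚ = -25/6)
D(I) = -4/I
P = -25/6 ≈ -4.1667
D(-16)*P = -4/(-16)*(-25/6) = -4*(-1/16)*(-25/6) = (¼)*(-25/6) = -25/24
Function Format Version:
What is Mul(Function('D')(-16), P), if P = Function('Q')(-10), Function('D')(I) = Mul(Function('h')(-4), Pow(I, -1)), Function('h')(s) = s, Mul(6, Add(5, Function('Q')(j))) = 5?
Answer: Rational(-25, 24) ≈ -1.0417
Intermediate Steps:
Function('Q')(j) = Rational(-25, 6) (Function('Q')(j) = Add(-5, Mul(Rational(1, 6), 5)) = Add(-5, Rational(5, 6)) = Rational(-25, 6))
Function('D')(I) = Mul(-4, Pow(I, -1))
P = Rational(-25, 6) ≈ -4.1667
Mul(Function('D')(-16), P) = Mul(Mul(-4, Pow(-16, -1)), Rational(-25, 6)) = Mul(Mul(-4, Rational(-1, 16)), Rational(-25, 6)) = Mul(Rational(1, 4), Rational(-25, 6)) = Rational(-25, 24)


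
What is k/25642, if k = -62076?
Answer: -31038/12821 ≈ -2.4209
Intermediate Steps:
k/25642 = -62076/25642 = -62076*1/25642 = -31038/12821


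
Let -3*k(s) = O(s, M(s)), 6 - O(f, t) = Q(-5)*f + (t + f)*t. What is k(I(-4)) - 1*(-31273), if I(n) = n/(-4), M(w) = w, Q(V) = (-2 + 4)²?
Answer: 31273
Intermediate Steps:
Q(V) = 4 (Q(V) = 2² = 4)
I(n) = -n/4 (I(n) = n*(-¼) = -n/4)
O(f, t) = 6 - 4*f - t*(f + t) (O(f, t) = 6 - (4*f + (t + f)*t) = 6 - (4*f + (f + t)*t) = 6 - (4*f + t*(f + t)) = 6 + (-4*f - t*(f + t)) = 6 - 4*f - t*(f + t))
k(s) = -2 + 2*s²/3 + 4*s/3 (k(s) = -(6 - s² - 4*s - s*s)/3 = -(6 - s² - 4*s - s²)/3 = -(6 - 4*s - 2*s²)/3 = -2 + 2*s²/3 + 4*s/3)
k(I(-4)) - 1*(-31273) = (-2 + 2*(-¼*(-4))²/3 + 4*(-¼*(-4))/3) - 1*(-31273) = (-2 + (⅔)*1² + (4/3)*1) + 31273 = (-2 + (⅔)*1 + 4/3) + 31273 = (-2 + ⅔ + 4/3) + 31273 = 0 + 31273 = 31273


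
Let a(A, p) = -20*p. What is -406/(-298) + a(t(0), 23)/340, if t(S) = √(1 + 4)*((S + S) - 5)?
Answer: 24/2533 ≈ 0.0094749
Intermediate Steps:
t(S) = √5*(-5 + 2*S) (t(S) = √5*(2*S - 5) = √5*(-5 + 2*S))
a(A, p) = -20*p
-406/(-298) + a(t(0), 23)/340 = -406/(-298) - 20*23/340 = -406*(-1/298) - 460*1/340 = 203/149 - 23/17 = 24/2533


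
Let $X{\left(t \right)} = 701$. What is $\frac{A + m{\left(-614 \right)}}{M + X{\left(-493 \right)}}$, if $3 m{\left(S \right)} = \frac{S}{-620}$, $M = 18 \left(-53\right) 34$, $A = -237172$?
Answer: $\frac{220569653}{29513550} \approx 7.4735$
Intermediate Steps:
$M = -32436$ ($M = \left(-954\right) 34 = -32436$)
$m{\left(S \right)} = - \frac{S}{1860}$ ($m{\left(S \right)} = \frac{S \frac{1}{-620}}{3} = \frac{S \left(- \frac{1}{620}\right)}{3} = \frac{\left(- \frac{1}{620}\right) S}{3} = - \frac{S}{1860}$)
$\frac{A + m{\left(-614 \right)}}{M + X{\left(-493 \right)}} = \frac{-237172 - - \frac{307}{930}}{-32436 + 701} = \frac{-237172 + \frac{307}{930}}{-31735} = \left(- \frac{220569653}{930}\right) \left(- \frac{1}{31735}\right) = \frac{220569653}{29513550}$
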